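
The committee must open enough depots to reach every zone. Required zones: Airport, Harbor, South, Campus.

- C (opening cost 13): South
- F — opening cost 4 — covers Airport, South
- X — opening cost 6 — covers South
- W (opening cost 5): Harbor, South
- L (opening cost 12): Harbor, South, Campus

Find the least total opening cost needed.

The greedy cost-per-new-zone heuristic would pick F, W, and L for 21, but a cheaper cover exists.
Choose F and L: together they cover Airport, Harbor, South, Campus — every zone.
Total opening cost: 4 + 12 = 16.
No cover costs less than 16.

16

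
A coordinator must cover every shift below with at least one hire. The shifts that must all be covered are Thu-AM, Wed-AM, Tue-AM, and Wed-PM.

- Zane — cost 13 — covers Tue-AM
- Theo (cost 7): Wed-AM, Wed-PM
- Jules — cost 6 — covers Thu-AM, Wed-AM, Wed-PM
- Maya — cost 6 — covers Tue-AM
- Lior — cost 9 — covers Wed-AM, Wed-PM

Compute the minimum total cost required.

12

Choose Jules and Maya: together they cover Thu-AM, Wed-AM, Tue-AM, Wed-PM — every shift.
Total cost: 6 + 6 = 12.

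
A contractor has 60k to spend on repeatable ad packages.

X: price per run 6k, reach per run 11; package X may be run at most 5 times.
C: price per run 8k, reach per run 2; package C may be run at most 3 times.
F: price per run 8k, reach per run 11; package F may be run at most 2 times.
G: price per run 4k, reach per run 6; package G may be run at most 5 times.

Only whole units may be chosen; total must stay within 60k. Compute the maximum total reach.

96

X has the best ratio (11/6); taking only X gives at most 5×11 = 55 (stopped by the supply cap of 5).
Mixing does better — 4×X, 2×F, and 5×G: price 60 ≤ 60, reach 4·11 + 2·11 + 5·6 = 96.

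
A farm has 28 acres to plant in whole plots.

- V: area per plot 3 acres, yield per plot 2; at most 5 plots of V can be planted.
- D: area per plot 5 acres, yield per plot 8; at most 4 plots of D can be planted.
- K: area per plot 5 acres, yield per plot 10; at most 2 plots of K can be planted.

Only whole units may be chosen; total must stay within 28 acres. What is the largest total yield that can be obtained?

This is a bounded integer knapsack.
Take 1×V, 3×D, and 2×K: area 28 ≤ 28, yield 1·2 + 3·8 + 2·10 = 46.
K has the best ratio (10/5) and is taken to its limit of 2; remaining capacity is filled optimally with the others.

46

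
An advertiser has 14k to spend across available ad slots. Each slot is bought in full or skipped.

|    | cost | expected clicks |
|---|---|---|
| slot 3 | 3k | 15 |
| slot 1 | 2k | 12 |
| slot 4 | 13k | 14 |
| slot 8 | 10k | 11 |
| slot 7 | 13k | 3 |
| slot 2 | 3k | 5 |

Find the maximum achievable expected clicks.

Allowing fractional choices, the relaxed optimum would be about 38.6, but ad slots are indivisible.
slot 3 + slot 8: cost 3 + 10 = 13 ≤ 14, expected clicks 15 + 11 = 26.
slot 3 + slot 1: cost 3 + 2 = 5 ≤ 14, expected clicks 15 + 12 = 27.
slot 3 + slot 1 + slot 2: cost 3 + 2 + 3 = 8 ≤ 14, expected clicks 15 + 12 + 5 = 32.
Best is slot 3, slot 1, and slot 2 with total expected clicks 32.

32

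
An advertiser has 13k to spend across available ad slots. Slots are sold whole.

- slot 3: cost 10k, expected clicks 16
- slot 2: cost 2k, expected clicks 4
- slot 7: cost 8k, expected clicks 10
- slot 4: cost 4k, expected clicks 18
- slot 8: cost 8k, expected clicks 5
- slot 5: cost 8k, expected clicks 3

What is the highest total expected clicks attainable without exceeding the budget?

slot 2 + slot 4: cost 2 + 4 = 6 ≤ 13, expected clicks 4 + 18 = 22.
slot 4 + slot 8: cost 4 + 8 = 12 ≤ 13, expected clicks 18 + 5 = 23.
slot 7 + slot 4: cost 8 + 4 = 12 ≤ 13, expected clicks 10 + 18 = 28.
Best is slot 7 and slot 4 with total expected clicks 28.

28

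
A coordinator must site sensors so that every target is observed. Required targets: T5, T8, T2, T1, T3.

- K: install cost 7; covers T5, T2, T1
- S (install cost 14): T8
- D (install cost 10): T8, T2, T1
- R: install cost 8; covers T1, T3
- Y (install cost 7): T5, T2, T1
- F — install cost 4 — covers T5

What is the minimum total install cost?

22

This is a weighted set-cover instance.
The greedy cost-per-new-target heuristic would pick K, R, and D for 25, but a cheaper cover exists.
Choose D, R, and F: together they cover T5, T8, T2, T1, T3 — every target.
Total install cost: 10 + 8 + 4 = 22.
No cover costs less than 22.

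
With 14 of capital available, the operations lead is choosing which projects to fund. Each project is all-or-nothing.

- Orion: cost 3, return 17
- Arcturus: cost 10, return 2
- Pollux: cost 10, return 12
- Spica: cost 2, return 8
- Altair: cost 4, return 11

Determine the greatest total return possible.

Treat it as a binary knapsack problem.
Take Orion, Spica, and Altair: cost 3 + 2 + 4 = 9 ≤ 14, return 17 + 8 + 11 = 36.
No other feasible combination does better.

36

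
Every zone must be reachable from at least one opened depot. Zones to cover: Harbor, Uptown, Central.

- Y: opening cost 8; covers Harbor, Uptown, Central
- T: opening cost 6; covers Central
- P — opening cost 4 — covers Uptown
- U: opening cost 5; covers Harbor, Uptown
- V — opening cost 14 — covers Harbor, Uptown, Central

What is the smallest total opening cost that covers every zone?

The greedy cost-per-new-zone heuristic would pick U and T for 11, but a cheaper cover exists.
Y alone covers Harbor, Uptown, Central — every zone.
Total opening cost: 8.
No cover costs less than 8.

8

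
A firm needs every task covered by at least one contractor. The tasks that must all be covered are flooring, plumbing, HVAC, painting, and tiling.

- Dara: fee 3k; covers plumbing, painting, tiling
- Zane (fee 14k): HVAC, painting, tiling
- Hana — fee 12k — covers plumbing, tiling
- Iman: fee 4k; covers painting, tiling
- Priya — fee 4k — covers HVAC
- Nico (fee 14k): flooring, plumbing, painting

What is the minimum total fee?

This is a weighted set-cover instance.
Choose Dara, Priya, and Nico: together they cover flooring, plumbing, HVAC, painting, tiling — every task.
Total fee: 3 + 4 + 14 = 21.
No cover costs less than 21.

21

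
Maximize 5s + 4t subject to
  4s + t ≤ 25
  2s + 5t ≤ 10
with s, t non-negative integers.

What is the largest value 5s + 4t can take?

(s,t)=(5,0): 4·5+1·0=20≤25, 2·5+5·0=10≤10, objective 25.
(s,t)=(4,0): 4·4+1·0=16≤25, 2·4+5·0=8≤10, objective 20.
The best lattice point is (5,0), giving 25.

25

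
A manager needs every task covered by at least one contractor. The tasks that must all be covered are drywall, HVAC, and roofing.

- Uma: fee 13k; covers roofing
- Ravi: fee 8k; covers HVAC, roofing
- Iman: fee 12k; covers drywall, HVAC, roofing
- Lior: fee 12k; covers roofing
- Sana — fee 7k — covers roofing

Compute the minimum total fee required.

The greedy cost-per-new-task heuristic would pick Ravi and Iman for 20, but a cheaper cover exists.
Iman alone covers drywall, HVAC, roofing — every task.
Total fee: 12.
No cover costs less than 12.

12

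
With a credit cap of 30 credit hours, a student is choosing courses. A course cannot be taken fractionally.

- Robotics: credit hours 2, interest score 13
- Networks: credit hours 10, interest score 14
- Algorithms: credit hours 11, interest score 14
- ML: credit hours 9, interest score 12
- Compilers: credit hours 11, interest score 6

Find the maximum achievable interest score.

41

Allowing fractional choices, the relaxed optimum would be about 50.5, but courses are indivisible.
Robotics + Networks + Algorithms: credit hours 2 + 10 + 11 = 23 ≤ 30, interest score 13 + 14 + 14 = 41.
Networks + Algorithms + ML: credit hours 10 + 11 + 9 = 30 ≤ 30, interest score 14 + 14 + 12 = 40.
Best is Robotics, Networks, and Algorithms with total interest score 41.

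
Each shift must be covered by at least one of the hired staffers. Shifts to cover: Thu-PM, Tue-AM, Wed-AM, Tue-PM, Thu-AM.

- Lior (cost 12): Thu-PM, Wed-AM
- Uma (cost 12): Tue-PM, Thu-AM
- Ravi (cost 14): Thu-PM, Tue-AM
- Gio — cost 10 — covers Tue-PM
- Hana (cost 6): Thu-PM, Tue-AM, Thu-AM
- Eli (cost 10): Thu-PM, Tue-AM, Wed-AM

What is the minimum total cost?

The greedy cost-per-new-shift heuristic would pick Hana, Gio, and Eli for 26, but a cheaper cover exists.
Choose Uma and Eli: together they cover Thu-PM, Tue-AM, Wed-AM, Tue-PM, Thu-AM — every shift.
Total cost: 12 + 10 = 22.
No cover costs less than 22.

22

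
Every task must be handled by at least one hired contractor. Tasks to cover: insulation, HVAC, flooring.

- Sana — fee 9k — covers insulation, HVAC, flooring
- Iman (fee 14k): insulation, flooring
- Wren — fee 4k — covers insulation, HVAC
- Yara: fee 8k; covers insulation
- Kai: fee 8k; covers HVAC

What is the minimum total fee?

9

This is an integer covering problem.
The greedy cost-per-new-task heuristic would pick Wren and Sana for 13, but a cheaper cover exists.
Sana alone covers insulation, HVAC, flooring — every task.
Total fee: 9.
No cover costs less than 9.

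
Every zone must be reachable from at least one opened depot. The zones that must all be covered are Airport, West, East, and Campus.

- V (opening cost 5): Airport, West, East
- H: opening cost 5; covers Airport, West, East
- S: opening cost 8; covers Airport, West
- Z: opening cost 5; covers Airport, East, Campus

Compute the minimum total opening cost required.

Choose V and Z: together they cover Airport, West, East, Campus — every zone.
Total opening cost: 5 + 5 = 10.
No cover costs less than 10.

10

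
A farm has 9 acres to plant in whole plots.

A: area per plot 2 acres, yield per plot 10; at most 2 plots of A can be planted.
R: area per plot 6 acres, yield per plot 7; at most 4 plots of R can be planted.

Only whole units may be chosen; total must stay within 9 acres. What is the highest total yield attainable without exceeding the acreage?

A has the best ratio (10/2); taking only A gives at most 2×10 = 20 (stopped by the supply cap of 2).
Optimal: 2×A: area 4 ≤ 9, yield 2·10 = 20.

20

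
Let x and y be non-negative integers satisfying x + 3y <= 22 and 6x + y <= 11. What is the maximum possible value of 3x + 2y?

14

The continuous relaxation peaks at (0.647, 7.12) with value 16.18; rounding to a feasible lattice point costs some objective.
(x,y)=(0,7): 1·0+3·7=21≤22, 6·0+1·7=7≤11, objective 14.
(x,y)=(0,6): 1·0+3·6=18≤22, 6·0+1·6=6≤11, objective 12.
The best lattice point is (0,7), giving 14.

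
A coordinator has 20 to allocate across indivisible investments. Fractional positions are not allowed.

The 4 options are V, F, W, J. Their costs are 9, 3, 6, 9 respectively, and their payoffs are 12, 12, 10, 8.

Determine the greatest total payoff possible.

Take V, F, and W: cost 9 + 3 + 6 = 18 ≤ 20, payoff 12 + 12 + 10 = 34.
No other feasible combination does better.

34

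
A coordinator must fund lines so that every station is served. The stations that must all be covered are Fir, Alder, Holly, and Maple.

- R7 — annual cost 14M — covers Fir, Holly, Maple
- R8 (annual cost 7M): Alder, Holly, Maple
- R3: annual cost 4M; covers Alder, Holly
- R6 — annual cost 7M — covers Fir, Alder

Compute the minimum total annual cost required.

Choose R8 and R6: together they cover Fir, Alder, Holly, Maple — every station.
Total annual cost: 7 + 7 = 14.

14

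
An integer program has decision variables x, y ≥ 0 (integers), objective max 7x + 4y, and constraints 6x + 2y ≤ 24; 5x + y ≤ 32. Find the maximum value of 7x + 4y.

48

(x,y)=(0,12): 6·0+2·12=24≤24, 5·0+1·12=12≤32, objective 48.
(x,y)=(0,11): 6·0+2·11=22≤24, 5·0+1·11=11≤32, objective 44.
No feasible integer point exceeds 48.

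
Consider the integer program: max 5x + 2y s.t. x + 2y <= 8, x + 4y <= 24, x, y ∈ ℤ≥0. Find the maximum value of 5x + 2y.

40

(x,y)=(8,0): 1·8+2·0=8≤8, 1·8+4·0=8≤24, objective 40.
(x,y)=(7,0): 1·7+2·0=7≤8, 1·7+4·0=7≤24, objective 35.
Maximum is 40 at (x,y)=(8,0).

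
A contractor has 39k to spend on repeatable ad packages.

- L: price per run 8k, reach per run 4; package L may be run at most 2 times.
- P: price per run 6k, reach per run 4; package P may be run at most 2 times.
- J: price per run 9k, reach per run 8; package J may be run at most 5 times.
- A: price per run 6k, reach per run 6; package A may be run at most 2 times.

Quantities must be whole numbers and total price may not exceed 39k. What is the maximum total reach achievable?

36

This is a bounded integer knapsack.
Take 3×J and 2×A: price 39 ≤ 39, reach 3·8 + 2·6 = 36.
A has the best ratio (6/6) and is taken to its limit of 2; remaining capacity is filled optimally with the others.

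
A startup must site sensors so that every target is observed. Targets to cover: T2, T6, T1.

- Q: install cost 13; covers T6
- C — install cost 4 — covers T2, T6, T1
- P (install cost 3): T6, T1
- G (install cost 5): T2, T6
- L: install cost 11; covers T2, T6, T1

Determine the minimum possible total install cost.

4

C alone covers T2, T6, T1 — every target.
Total install cost: 4.
No cover costs less than 4.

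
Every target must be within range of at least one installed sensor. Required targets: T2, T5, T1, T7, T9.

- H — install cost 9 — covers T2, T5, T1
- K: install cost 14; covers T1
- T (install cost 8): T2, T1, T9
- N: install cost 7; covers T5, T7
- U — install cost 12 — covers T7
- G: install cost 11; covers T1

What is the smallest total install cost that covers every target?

Choose T and N: together they cover T2, T5, T1, T7, T9 — every target.
Total install cost: 8 + 7 = 15.
No cover costs less than 15.

15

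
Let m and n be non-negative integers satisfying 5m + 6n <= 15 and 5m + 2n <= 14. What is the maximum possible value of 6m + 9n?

18

(m,n)=(0,2): 5·0+6·2=12≤15, 5·0+2·2=4≤14, objective 18.
(m,n)=(1,1): 5·1+6·1=11≤15, 5·1+2·1=7≤14, objective 15.
(m,n)=(0,1): 5·0+6·1=6≤15, 5·0+2·1=2≤14, objective 9.
Maximum is 18 at (m,n)=(0,2).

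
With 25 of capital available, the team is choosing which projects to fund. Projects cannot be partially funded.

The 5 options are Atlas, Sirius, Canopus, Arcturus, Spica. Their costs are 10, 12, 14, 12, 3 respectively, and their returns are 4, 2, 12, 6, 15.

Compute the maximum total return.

27

Canopus + Spica: cost 14 + 3 = 17 ≤ 25, return 12 + 15 = 27.
Atlas + Arcturus + Spica: cost 10 + 12 + 3 = 25 ≤ 25, return 4 + 6 + 15 = 25.
Best is Canopus and Spica with total return 27.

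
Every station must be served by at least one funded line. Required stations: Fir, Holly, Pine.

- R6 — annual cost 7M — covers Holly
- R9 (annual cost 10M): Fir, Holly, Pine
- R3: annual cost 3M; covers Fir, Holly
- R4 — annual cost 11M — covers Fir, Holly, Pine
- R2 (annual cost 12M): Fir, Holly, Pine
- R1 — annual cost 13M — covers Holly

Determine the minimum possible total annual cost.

10

This is a weighted set-cover instance.
R9 alone covers Fir, Holly, Pine — every station.
Total annual cost: 10.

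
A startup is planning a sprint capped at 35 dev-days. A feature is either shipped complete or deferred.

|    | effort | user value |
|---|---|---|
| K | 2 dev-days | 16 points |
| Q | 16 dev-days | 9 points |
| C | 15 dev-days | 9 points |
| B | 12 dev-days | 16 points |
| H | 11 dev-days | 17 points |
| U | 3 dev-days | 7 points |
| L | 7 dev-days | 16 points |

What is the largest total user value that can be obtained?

72

K + B + H + U + L: effort 2 + 12 + 11 + 3 + 7 = 35 ≤ 35, user value 16 + 16 + 17 + 7 + 16 = 72.
K + C + H + L: effort 2 + 15 + 11 + 7 = 35 ≤ 35, user value 16 + 9 + 17 + 16 = 58.
K + B + H + L: effort 2 + 12 + 11 + 7 = 32 ≤ 35, user value 16 + 16 + 17 + 16 = 65.
Best is K, B, H, U, and L with total user value 72.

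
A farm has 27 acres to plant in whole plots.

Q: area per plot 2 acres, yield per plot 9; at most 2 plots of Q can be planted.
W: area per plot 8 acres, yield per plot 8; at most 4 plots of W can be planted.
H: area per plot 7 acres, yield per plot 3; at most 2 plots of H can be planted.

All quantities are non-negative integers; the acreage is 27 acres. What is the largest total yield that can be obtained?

37

Take 2×Q, 2×W, and 1×H: area 27 ≤ 27, yield 2·9 + 2·8 + 1·3 = 37.
Q has the best ratio (9/2) and is taken to its limit of 2; remaining capacity is filled optimally with the others.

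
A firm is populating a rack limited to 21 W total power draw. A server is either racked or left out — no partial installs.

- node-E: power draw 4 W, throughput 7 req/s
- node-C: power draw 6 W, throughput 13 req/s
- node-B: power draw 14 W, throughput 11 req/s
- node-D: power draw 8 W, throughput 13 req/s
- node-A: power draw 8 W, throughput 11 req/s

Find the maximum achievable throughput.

33

Treat it as a binary knapsack problem.
node-E + node-C + node-D: power draw 4 + 6 + 8 = 18 ≤ 21, throughput 7 + 13 + 13 = 33.
node-E + node-D + node-A: power draw 4 + 8 + 8 = 20 ≤ 21, throughput 7 + 13 + 11 = 31.
node-E + node-C + node-A: power draw 4 + 6 + 8 = 18 ≤ 21, throughput 7 + 13 + 11 = 31.
Best is node-E, node-C, and node-D with total throughput 33.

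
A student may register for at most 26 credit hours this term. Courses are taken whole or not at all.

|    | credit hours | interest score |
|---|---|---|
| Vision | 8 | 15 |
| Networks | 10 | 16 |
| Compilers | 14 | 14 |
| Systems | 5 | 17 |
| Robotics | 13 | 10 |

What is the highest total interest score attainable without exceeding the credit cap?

48

Allowing fractional choices, the relaxed optimum would be about 51.0, but courses are indivisible.
Vision + Systems + Robotics: credit hours 8 + 5 + 13 = 26 ≤ 26, interest score 15 + 17 + 10 = 42.
Networks + Systems: credit hours 10 + 5 = 15 ≤ 26, interest score 16 + 17 = 33.
Vision + Networks + Systems: credit hours 8 + 10 + 5 = 23 ≤ 26, interest score 15 + 16 + 17 = 48.
Best is Vision, Networks, and Systems with total interest score 48.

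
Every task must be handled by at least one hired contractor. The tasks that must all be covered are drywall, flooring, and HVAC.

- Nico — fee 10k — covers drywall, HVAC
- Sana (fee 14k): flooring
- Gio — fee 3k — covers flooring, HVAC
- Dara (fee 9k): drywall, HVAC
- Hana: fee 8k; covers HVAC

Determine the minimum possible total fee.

Choose Gio and Dara: together they cover drywall, flooring, HVAC — every task.
Total fee: 3 + 9 = 12.
No cover costs less than 12.

12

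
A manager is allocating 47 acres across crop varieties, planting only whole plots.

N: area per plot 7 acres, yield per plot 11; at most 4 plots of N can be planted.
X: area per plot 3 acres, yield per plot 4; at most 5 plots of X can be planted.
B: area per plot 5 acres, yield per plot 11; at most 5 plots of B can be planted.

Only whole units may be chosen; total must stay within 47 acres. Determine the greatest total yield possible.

B has the best ratio (11/5); taking only B gives at most 5×11 = 55 (stopped by the supply cap of 5).
Mixing does better — 3×N and 5×B: area 46 ≤ 47, yield 3·11 + 5·11 = 88.

88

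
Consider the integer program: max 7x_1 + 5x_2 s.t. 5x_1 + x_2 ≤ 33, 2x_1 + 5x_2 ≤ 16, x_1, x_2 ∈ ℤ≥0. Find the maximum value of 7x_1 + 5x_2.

The continuous relaxation peaks at (6.48, 0.609) with value 48.39; rounding to a feasible lattice point costs some objective.
(x_1,x_2)=(6,0): 5·6+1·0=30≤33, 2·6+5·0=12≤16, objective 42.
(x_1,x_2)=(5,1): 5·5+1·1=26≤33, 2·5+5·1=15≤16, objective 40.
No feasible integer point exceeds 42.

42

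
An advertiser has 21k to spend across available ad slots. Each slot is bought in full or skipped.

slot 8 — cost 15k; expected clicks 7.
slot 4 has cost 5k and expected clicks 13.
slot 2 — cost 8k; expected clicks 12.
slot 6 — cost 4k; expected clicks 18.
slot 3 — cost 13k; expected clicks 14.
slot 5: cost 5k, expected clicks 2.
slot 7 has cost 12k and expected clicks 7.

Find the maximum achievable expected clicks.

Take slot 4, slot 2, and slot 6: cost 5 + 8 + 4 = 17 ≤ 21, expected clicks 13 + 12 + 18 = 43.
No other feasible combination does better.

43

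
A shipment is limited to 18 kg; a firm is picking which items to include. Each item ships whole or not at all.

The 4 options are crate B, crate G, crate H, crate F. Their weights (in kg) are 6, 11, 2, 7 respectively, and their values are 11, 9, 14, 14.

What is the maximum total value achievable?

Take crate B, crate H, and crate F: weight 6 + 2 + 7 = 15 ≤ 18, value 11 + 14 + 14 = 39.
No other feasible combination does better.

39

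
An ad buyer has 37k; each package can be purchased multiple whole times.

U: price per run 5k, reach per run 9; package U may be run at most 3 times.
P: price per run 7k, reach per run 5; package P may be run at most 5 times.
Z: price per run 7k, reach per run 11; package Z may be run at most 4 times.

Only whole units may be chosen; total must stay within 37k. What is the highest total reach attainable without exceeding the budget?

60

3×U and 3×Z: price 36 ≤ 37, reach 3·9 + 3·11 = 60.
3×U, 1×P, and 2×Z: price 36 ≤ 37, reach 3·9 + 1·5 + 2·11 = 54.
Best is 60.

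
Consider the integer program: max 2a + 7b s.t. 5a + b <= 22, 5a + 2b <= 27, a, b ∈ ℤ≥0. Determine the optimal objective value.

91

Relaxing integrality, the LP optimum is 94.50 at (a,b) = (0, 13.5), which is not an integer point.
(a,b)=(0,13): 5·0+1·13=13≤22, 5·0+2·13=26≤27, objective 91.
(a,b)=(0,12): 5·0+1·12=12≤22, 5·0+2·12=24≤27, objective 84.
No feasible integer point exceeds 91.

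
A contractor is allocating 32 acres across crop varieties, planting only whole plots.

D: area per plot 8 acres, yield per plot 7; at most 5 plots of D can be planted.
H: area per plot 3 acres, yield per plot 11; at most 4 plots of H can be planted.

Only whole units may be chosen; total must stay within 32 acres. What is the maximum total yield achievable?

58

H has the best ratio (11/3); taking only H gives at most 4×11 = 44 (stopped by the supply cap of 4).
Mixing does better — 2×D and 4×H: area 28 ≤ 32, yield 2·7 + 4·11 = 58.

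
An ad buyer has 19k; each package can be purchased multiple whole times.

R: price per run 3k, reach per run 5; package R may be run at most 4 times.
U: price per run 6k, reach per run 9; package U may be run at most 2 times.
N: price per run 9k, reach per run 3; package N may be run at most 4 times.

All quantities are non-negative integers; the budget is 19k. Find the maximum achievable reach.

29

This is a bounded integer knapsack.
4×R and 1×U: price 18 ≤ 19, reach 4·5 + 1·9 = 29.
2×R and 2×U: price 18 ≤ 19, reach 2·5 + 2·9 = 28.
Best is 29.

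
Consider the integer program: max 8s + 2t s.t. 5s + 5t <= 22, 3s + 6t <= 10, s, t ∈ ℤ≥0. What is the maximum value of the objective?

24

The continuous relaxation peaks at (3.33, 0) with value 26.67; rounding to a feasible lattice point costs some objective.
(s,t)=(3,0): 5·3+5·0=15≤22, 3·3+6·0=9≤10, objective 24.
(s,t)=(2,0): 5·2+5·0=10≤22, 3·2+6·0=6≤10, objective 16.
No feasible integer point exceeds 24.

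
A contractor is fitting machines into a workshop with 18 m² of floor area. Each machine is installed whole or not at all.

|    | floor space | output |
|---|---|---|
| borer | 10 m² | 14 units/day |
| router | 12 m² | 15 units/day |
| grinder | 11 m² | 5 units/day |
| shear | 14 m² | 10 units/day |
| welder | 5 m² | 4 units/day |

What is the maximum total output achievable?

Allowing fractional choices, the relaxed optimum would be about 24.0, but machines are indivisible.
router: floor space 12 ≤ 18, output 15.
borer + welder: floor space 10 + 5 = 15 ≤ 18, output 14 + 4 = 18.
router + welder: floor space 12 + 5 = 17 ≤ 18, output 15 + 4 = 19.
Best is router and welder with total output 19.

19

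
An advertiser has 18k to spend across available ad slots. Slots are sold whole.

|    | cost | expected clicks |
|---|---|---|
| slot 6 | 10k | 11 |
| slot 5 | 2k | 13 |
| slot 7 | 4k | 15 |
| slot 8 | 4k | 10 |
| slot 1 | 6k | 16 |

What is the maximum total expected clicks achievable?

slot 5 + slot 7 + slot 8 + slot 1: cost 2 + 4 + 4 + 6 = 16 ≤ 18, expected clicks 13 + 15 + 10 + 16 = 54.
slot 7 + slot 8 + slot 1: cost 4 + 4 + 6 = 14 ≤ 18, expected clicks 15 + 10 + 16 = 41.
slot 5 + slot 7 + slot 1: cost 2 + 4 + 6 = 12 ≤ 18, expected clicks 13 + 15 + 16 = 44.
Best is slot 5, slot 7, slot 8, and slot 1 with total expected clicks 54.

54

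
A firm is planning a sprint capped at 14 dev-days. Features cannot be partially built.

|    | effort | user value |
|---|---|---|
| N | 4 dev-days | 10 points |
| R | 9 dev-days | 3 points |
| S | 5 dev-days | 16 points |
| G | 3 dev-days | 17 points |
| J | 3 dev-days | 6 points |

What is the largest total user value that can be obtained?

43

Allowing fractional choices, the relaxed optimum would be about 47.0, but features are indivisible.
N + S + G: effort 4 + 5 + 3 = 12 ≤ 14, user value 10 + 16 + 17 = 43.
S + G + J: effort 5 + 3 + 3 = 11 ≤ 14, user value 16 + 17 + 6 = 39.
S + G: effort 5 + 3 = 8 ≤ 14, user value 16 + 17 = 33.
Best is N, S, and G with total user value 43.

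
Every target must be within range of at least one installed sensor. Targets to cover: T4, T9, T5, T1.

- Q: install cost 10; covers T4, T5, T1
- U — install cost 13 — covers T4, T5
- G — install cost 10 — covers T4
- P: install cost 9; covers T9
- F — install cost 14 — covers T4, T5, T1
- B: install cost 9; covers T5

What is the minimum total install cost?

This is an integer covering problem.
Choose Q and P: together they cover T4, T9, T5, T1 — every target.
Total install cost: 10 + 9 = 19.
No cover costs less than 19.

19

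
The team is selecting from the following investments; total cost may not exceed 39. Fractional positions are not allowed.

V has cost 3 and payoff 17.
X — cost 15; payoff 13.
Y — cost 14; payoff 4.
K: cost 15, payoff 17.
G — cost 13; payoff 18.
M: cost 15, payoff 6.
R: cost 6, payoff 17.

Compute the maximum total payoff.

Allowing fractional choices, the relaxed optimum would be about 70.7, but investments are indivisible.
V + K + G + R: cost 3 + 15 + 13 + 6 = 37 ≤ 39, payoff 17 + 17 + 18 + 17 = 69.
V + X + G + R: cost 3 + 15 + 13 + 6 = 37 ≤ 39, payoff 17 + 13 + 18 + 17 = 65.
V + X + K + R: cost 3 + 15 + 15 + 6 = 39 ≤ 39, payoff 17 + 13 + 17 + 17 = 64.
Best is V, K, G, and R with total payoff 69.

69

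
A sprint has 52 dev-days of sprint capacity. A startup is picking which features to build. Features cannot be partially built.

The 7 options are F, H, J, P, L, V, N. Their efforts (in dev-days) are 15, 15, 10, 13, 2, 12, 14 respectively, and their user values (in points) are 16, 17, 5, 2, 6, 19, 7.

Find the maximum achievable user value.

58

Allowing fractional choices, the relaxed optimum would be about 62.0, but features are indivisible.
F + H + L + V: effort 15 + 15 + 2 + 12 = 44 ≤ 52, user value 16 + 17 + 6 + 19 = 58.
F + H + V: effort 15 + 15 + 12 = 42 ≤ 52, user value 16 + 17 + 19 = 52.
F + H + J + V: effort 15 + 15 + 10 + 12 = 52 ≤ 52, user value 16 + 17 + 5 + 19 = 57.
Best is F, H, L, and V with total user value 58.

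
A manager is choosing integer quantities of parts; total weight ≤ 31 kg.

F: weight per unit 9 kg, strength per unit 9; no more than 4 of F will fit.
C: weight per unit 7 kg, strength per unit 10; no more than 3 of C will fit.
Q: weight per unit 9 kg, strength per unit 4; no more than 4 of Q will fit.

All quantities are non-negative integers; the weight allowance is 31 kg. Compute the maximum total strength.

39

This is a bounded integer knapsack.
C has the best ratio (10/7); taking only C gives at most 3×10 = 30 (stopped by the supply cap of 3).
Mixing does better — 1×F and 3×C: weight 30 ≤ 31, strength 1·9 + 3·10 = 39.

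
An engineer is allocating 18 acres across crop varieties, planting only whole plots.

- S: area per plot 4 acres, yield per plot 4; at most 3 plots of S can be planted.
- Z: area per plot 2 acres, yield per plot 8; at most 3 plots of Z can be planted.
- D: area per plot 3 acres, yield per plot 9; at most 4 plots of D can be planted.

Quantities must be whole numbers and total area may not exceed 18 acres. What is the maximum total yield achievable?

60

This is a bounded integer knapsack.
3×Z and 4×D: area 18 ≤ 18, yield 3·8 + 4·9 = 60.
2×Z and 4×D: area 16 ≤ 18, yield 2·8 + 4·9 = 52.
Best is 60.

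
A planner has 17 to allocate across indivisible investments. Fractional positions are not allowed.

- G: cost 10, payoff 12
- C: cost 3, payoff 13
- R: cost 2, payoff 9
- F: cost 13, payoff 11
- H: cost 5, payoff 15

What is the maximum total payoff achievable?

Allowing fractional choices, the relaxed optimum would be about 45.4, but investments are indivisible.
G + R + H: cost 10 + 2 + 5 = 17 ≤ 17, payoff 12 + 9 + 15 = 36.
C + R + H: cost 3 + 2 + 5 = 10 ≤ 17, payoff 13 + 9 + 15 = 37.
G + C + R: cost 10 + 3 + 2 = 15 ≤ 17, payoff 12 + 13 + 9 = 34.
Best is C, R, and H with total payoff 37.

37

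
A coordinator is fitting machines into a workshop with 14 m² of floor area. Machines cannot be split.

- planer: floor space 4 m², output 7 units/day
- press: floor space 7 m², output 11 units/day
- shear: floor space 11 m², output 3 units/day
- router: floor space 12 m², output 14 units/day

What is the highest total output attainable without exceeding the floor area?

18

Allowing fractional choices, the relaxed optimum would be about 21.5, but machines are indivisible.
planer + press: floor space 4 + 7 = 11 ≤ 14, output 7 + 11 = 18.
press: floor space 7 ≤ 14, output 11.
router: floor space 12 ≤ 14, output 14.
Best is planer and press with total output 18.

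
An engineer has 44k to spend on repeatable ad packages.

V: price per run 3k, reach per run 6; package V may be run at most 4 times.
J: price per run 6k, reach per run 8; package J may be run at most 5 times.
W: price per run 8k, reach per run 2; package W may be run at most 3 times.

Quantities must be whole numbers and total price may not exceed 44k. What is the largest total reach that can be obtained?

64

3×V and 5×J: price 39 ≤ 44, reach 3·6 + 5·8 = 58.
4×V and 5×J: price 42 ≤ 44, reach 4·6 + 5·8 = 64.
Best is 64.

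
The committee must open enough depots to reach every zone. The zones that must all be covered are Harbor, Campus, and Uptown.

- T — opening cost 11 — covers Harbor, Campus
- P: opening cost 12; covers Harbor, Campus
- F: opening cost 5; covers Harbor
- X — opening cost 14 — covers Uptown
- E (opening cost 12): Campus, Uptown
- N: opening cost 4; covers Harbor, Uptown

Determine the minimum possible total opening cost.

15

Choose T and N: together they cover Harbor, Campus, Uptown — every zone.
Total opening cost: 11 + 4 = 15.
No cover costs less than 15.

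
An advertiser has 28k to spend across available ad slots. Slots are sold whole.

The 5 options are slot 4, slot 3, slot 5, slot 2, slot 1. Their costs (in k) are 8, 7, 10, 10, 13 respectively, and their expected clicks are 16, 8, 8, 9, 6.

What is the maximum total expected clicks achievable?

33

Allowing fractional choices, the relaxed optimum would be about 35.4, but ad slots are indivisible.
slot 4 + slot 5 + slot 2: cost 8 + 10 + 10 = 28 ≤ 28, expected clicks 16 + 8 + 9 = 33.
slot 4 + slot 3 + slot 2: cost 8 + 7 + 10 = 25 ≤ 28, expected clicks 16 + 8 + 9 = 33.
slot 4 + slot 3 + slot 5: cost 8 + 7 + 10 = 25 ≤ 28, expected clicks 16 + 8 + 8 = 32.
The maximum expected clicks is 33; one optimal choice is slot 4, slot 3, and slot 2.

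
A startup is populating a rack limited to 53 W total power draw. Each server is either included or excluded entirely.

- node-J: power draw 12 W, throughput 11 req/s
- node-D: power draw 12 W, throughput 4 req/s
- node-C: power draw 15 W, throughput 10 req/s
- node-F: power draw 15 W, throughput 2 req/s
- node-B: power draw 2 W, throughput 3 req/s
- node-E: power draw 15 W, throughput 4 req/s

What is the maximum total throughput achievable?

Allowing fractional choices, the relaxed optimum would be about 31.2, but servers are indivisible.
node-J + node-C + node-B + node-E: power draw 12 + 15 + 2 + 15 = 44 ≤ 53, throughput 11 + 10 + 3 + 4 = 28.
node-J + node-D + node-C + node-B: power draw 12 + 12 + 15 + 2 = 41 ≤ 53, throughput 11 + 4 + 10 + 3 = 28.
The maximum throughput is 28; one optimal choice is node-J, node-D, node-C, and node-B.

28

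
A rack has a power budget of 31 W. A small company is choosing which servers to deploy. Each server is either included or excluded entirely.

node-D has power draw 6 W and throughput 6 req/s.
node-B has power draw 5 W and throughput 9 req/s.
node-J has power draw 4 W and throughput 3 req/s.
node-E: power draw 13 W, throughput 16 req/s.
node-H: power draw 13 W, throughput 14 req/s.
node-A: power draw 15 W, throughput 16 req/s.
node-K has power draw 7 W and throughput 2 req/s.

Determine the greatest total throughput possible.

39

Take node-B, node-E, and node-H: power draw 5 + 13 + 13 = 31 ≤ 31, throughput 9 + 16 + 14 = 39.
No other feasible combination does better.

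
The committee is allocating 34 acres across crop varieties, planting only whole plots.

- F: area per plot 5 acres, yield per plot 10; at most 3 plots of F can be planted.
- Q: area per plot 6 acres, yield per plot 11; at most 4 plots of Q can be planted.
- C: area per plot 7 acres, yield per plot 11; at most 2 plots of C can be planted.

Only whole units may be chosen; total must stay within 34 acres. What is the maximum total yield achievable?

64

This is a bounded integer knapsack.
F has the best ratio (10/5); taking only F gives at most 3×10 = 30 (stopped by the supply cap of 3).
Mixing does better — 2×F and 4×Q: area 34 ≤ 34, yield 2·10 + 4·11 = 64.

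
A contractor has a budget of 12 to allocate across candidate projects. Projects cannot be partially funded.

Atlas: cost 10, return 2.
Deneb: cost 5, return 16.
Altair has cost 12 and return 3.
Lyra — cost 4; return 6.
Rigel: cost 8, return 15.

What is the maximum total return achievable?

22

Allowing fractional choices, the relaxed optimum would be about 29.1, but projects are indivisible.
Lyra + Rigel: cost 4 + 8 = 12 ≤ 12, return 6 + 15 = 21.
Deneb + Lyra: cost 5 + 4 = 9 ≤ 12, return 16 + 6 = 22.
Best is Deneb and Lyra with total return 22.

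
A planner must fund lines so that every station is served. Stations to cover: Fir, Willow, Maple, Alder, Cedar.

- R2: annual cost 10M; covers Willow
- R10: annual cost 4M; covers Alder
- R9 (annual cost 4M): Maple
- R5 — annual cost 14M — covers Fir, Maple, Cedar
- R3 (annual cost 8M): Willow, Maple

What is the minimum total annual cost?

26

The greedy cost-per-new-station heuristic would pick R10, R9, R5, and R3 for 30, but a cheaper cover exists.
Choose R10, R5, and R3: together they cover Fir, Willow, Maple, Alder, Cedar — every station.
Total annual cost: 4 + 14 + 8 = 26.
No cover costs less than 26.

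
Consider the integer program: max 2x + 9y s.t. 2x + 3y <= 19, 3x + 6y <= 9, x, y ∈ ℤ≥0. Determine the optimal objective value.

Relaxing integrality, the LP optimum is 13.50 at (x,y) = (0, 1.5), which is not an integer point.
(x,y)=(1,1): 2·1+3·1=5≤19, 3·1+6·1=9≤9, objective 11.
(x,y)=(0,1): 2·0+3·1=3≤19, 3·0+6·1=6≤9, objective 9.
(x,y)=(2,0): 2·2+3·0=4≤19, 3·2+6·0=6≤9, objective 4.
No feasible integer point exceeds 11.

11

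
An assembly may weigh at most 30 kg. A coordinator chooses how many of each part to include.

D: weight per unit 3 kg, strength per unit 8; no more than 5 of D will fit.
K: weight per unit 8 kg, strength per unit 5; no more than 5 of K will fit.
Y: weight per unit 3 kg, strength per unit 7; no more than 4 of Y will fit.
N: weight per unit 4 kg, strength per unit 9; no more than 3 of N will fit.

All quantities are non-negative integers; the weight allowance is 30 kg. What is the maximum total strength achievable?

74

D has the best ratio (8/3); taking only D gives at most 5×8 = 40 (stopped by the supply cap of 5).
Mixing does better — 5×D, 1×Y, and 3×N: weight 30 ≤ 30, strength 5·8 + 1·7 + 3·9 = 74.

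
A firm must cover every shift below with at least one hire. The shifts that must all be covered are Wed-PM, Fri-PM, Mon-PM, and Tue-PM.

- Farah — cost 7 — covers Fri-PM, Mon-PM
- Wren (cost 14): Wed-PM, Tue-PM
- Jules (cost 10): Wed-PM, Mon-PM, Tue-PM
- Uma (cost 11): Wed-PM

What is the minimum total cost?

This is a weighted set-cover instance.
Choose Farah and Jules: together they cover Wed-PM, Fri-PM, Mon-PM, Tue-PM — every shift.
Total cost: 7 + 10 = 17.
No cover costs less than 17.

17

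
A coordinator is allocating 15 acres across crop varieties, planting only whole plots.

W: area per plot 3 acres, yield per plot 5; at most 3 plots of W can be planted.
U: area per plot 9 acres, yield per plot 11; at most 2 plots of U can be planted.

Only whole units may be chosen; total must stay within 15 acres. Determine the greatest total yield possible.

21

W has the best ratio (5/3); taking only W gives at most 3×5 = 15 (stopped by the supply cap of 3).
Mixing does better — 2×W and 1×U: area 15 ≤ 15, yield 2·5 + 1·11 = 21.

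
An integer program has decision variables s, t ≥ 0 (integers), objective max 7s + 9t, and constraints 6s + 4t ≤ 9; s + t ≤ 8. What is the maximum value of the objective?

(s,t)=(0,2) is feasible, giving 18.
(s,t)=(0,1) is feasible, giving 9.
The best lattice point is (0,2), giving 18.

18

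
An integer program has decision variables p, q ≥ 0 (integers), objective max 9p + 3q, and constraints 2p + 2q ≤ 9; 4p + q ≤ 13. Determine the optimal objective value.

30

Relaxing integrality, the LP optimum is 30.50 at (p,q) = (2.83, 1.67), which is not an integer point.
(p,q)=(3,1): 2·3+2·1=8≤9, 4·3+1·1=13≤13, objective 30.
(p,q)=(3,0): 2·3+2·0=6≤9, 4·3+1·0=12≤13, objective 27.
(p,q)=(2,2): 2·2+2·2=8≤9, 4·2+1·2=10≤13, objective 24.
(p,q)=(2,1): 2·2+2·1=6≤9, 4·2+1·1=9≤13, objective 21.
Maximum is 30 at (p,q)=(3,1).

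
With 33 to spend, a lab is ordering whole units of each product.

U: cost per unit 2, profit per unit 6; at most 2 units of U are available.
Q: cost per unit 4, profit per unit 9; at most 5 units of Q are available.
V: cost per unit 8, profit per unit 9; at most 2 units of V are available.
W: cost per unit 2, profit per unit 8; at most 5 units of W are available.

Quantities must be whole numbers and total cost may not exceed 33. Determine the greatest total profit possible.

This is a bounded integer knapsack.
2×U, 5×Q, and 4×W: cost 32 ≤ 33, profit 2·6 + 5·9 + 4·8 = 89.
1×U, 5×Q, and 5×W: cost 32 ≤ 33, profit 1·6 + 5·9 + 5·8 = 91.
Best is 91.

91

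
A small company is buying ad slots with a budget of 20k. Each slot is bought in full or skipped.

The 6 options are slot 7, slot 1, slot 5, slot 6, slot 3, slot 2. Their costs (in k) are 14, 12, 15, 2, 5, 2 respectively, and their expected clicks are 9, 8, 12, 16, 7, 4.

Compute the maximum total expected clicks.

Treat it as a binary knapsack problem.
slot 7 + slot 6 + slot 2: cost 14 + 2 + 2 = 18 ≤ 20, expected clicks 9 + 16 + 4 = 29.
slot 5 + slot 6 + slot 2: cost 15 + 2 + 2 = 19 ≤ 20, expected clicks 12 + 16 + 4 = 32.
slot 1 + slot 6 + slot 3: cost 12 + 2 + 5 = 19 ≤ 20, expected clicks 8 + 16 + 7 = 31.
Best is slot 5, slot 6, and slot 2 with total expected clicks 32.

32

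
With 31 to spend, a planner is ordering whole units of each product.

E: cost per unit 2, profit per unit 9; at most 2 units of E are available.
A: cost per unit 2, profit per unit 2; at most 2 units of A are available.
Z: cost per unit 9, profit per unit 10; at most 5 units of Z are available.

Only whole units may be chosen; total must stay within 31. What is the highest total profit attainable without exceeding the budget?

48

E has the best ratio (9/2); taking only E gives at most 2×9 = 18 (stopped by the supply cap of 2).
Mixing does better — 2×E and 3×Z: cost 31 ≤ 31, profit 2·9 + 3·10 = 48.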